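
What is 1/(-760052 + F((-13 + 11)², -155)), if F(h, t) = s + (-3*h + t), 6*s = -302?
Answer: -3/2280808 ≈ -1.3153e-6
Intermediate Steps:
s = -151/3 (s = (⅙)*(-302) = -151/3 ≈ -50.333)
F(h, t) = -151/3 + t - 3*h (F(h, t) = -151/3 + (-3*h + t) = -151/3 + (t - 3*h) = -151/3 + t - 3*h)
1/(-760052 + F((-13 + 11)², -155)) = 1/(-760052 + (-151/3 - 155 - 3*(-13 + 11)²)) = 1/(-760052 + (-151/3 - 155 - 3*(-2)²)) = 1/(-760052 + (-151/3 - 155 - 3*4)) = 1/(-760052 + (-151/3 - 155 - 12)) = 1/(-760052 - 652/3) = 1/(-2280808/3) = -3/2280808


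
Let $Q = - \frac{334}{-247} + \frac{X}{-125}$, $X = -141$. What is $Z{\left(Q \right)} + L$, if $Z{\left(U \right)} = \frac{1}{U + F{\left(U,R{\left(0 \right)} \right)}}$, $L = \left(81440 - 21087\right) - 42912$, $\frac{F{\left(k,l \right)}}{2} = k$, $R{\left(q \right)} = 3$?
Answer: $\frac{4006769246}{229731} \approx 17441.0$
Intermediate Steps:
$F{\left(k,l \right)} = 2 k$
$Q = \frac{76577}{30875}$ ($Q = - \frac{334}{-247} - \frac{141}{-125} = \left(-334\right) \left(- \frac{1}{247}\right) - - \frac{141}{125} = \frac{334}{247} + \frac{141}{125} = \frac{76577}{30875} \approx 2.4802$)
$L = 17441$ ($L = 60353 - 42912 = 17441$)
$Z{\left(U \right)} = \frac{1}{3 U}$ ($Z{\left(U \right)} = \frac{1}{U + 2 U} = \frac{1}{3 U}$)
$Z{\left(Q \right)} + L = \frac{1}{3 \cdot \frac{76577}{30875}} + 17441 = \frac{1}{3} \cdot \frac{30875}{76577} + 17441 = \frac{30875}{229731} + 17441 = \frac{4006769246}{229731}$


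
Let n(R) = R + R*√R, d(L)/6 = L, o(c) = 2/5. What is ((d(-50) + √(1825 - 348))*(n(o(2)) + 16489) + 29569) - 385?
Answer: 29184 - (300 - √1477)*(412235 + 2*√10)/25 ≈ -4.2840e+6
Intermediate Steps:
o(c) = ⅖ (o(c) = 2*(⅕) = ⅖)
d(L) = 6*L
n(R) = R + R^(3/2)
((d(-50) + √(1825 - 348))*(n(o(2)) + 16489) + 29569) - 385 = ((6*(-50) + √(1825 - 348))*((⅖ + (⅖)^(3/2)) + 16489) + 29569) - 385 = ((-300 + √1477)*((⅖ + 2*√10/25) + 16489) + 29569) - 385 = ((-300 + √1477)*(82447/5 + 2*√10/25) + 29569) - 385 = (29569 + (-300 + √1477)*(82447/5 + 2*√10/25)) - 385 = 29184 + (-300 + √1477)*(82447/5 + 2*√10/25)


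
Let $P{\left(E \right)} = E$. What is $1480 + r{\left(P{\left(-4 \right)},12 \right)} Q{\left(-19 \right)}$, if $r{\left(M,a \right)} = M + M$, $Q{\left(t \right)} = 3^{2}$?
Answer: $1408$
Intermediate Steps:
$Q{\left(t \right)} = 9$
$r{\left(M,a \right)} = 2 M$
$1480 + r{\left(P{\left(-4 \right)},12 \right)} Q{\left(-19 \right)} = 1480 + 2 \left(-4\right) 9 = 1480 - 72 = 1408$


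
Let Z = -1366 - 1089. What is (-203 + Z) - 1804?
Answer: -4462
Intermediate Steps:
Z = -2455
(-203 + Z) - 1804 = (-203 - 2455) - 1804 = -2658 - 1804 = -4462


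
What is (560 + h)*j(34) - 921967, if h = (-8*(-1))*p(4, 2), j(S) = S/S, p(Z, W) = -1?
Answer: -921415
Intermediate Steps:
j(S) = 1
h = -8 (h = -8*(-1)*(-1) = 8*(-1) = -8)
(560 + h)*j(34) - 921967 = (560 - 8)*1 - 921967 = 552*1 - 921967 = 552 - 921967 = -921415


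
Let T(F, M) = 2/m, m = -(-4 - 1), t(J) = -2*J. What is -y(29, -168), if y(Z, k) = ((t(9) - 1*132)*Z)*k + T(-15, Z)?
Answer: -3654002/5 ≈ -7.3080e+5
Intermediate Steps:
m = 5 (m = -1*(-5) = 5)
T(F, M) = ⅖ (T(F, M) = 2/5 = 2*(⅕) = ⅖)
y(Z, k) = ⅖ - 150*Z*k (y(Z, k) = ((-2*9 - 1*132)*Z)*k + ⅖ = ((-18 - 132)*Z)*k + ⅖ = (-150*Z)*k + ⅖ = -150*Z*k + ⅖ = ⅖ - 150*Z*k)
-y(29, -168) = -(⅖ - 150*29*(-168)) = -(⅖ + 730800) = -1*3654002/5 = -3654002/5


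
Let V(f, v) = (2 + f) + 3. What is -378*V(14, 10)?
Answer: -7182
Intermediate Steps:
V(f, v) = 5 + f
-378*V(14, 10) = -378*(5 + 14) = -378*19 = -7182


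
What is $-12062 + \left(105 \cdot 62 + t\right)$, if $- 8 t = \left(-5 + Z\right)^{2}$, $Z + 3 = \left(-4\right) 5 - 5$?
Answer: $- \frac{45505}{8} \approx -5688.1$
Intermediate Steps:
$Z = -28$ ($Z = -3 - 25 = -28$)
$t = - \frac{1089}{8}$ ($t = - \frac{\left(-5 - 28\right)^{2}}{8} = - \frac{\left(-33\right)^{2}}{8} = \left(- \frac{1}{8}\right) 1089 = - \frac{1089}{8} \approx -136.13$)
$-12062 + \left(105 \cdot 62 + t\right) = -12062 + \left(105 \cdot 62 - \frac{1089}{8}\right) = -12062 + \left(6510 - \frac{1089}{8}\right) = -12062 + \frac{50991}{8} = - \frac{45505}{8}$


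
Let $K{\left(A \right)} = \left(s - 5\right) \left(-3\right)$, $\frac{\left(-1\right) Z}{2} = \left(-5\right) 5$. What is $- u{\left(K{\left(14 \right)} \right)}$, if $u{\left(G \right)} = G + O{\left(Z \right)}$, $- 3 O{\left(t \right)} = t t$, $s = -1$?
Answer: $\frac{2446}{3} \approx 815.33$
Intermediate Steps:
$Z = 50$ ($Z = - 2 \left(\left(-5\right) 5\right) = \left(-2\right) \left(-25\right) = 50$)
$O{\left(t \right)} = - \frac{t^{2}}{3}$ ($O{\left(t \right)} = - \frac{t t}{3} = - \frac{t^{2}}{3}$)
$K{\left(A \right)} = 18$ ($K{\left(A \right)} = \left(-1 - 5\right) \left(-3\right) = \left(-6\right) \left(-3\right) = 18$)
$u{\left(G \right)} = - \frac{2500}{3} + G$ ($u{\left(G \right)} = G - \frac{50^{2}}{3} = G - \frac{2500}{3} = - \frac{2500}{3} + G$)
$- u{\left(K{\left(14 \right)} \right)} = - (- \frac{2500}{3} + 18) = \left(-1\right) \left(- \frac{2446}{3}\right) = \frac{2446}{3}$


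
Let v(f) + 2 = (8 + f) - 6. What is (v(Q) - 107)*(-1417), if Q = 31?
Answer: 107692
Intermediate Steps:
v(f) = f (v(f) = -2 + ((8 + f) - 6) = -2 + (2 + f) = f)
(v(Q) - 107)*(-1417) = (31 - 107)*(-1417) = -76*(-1417) = 107692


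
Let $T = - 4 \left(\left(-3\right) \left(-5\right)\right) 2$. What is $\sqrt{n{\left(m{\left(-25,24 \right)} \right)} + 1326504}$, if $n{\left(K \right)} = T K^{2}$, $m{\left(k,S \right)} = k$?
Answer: $12 \sqrt{8691} \approx 1118.7$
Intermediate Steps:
$T = -120$ ($T = \left(-4\right) 15 \cdot 2 = \left(-60\right) 2 = -120$)
$n{\left(K \right)} = - 120 K^{2}$
$\sqrt{n{\left(m{\left(-25,24 \right)} \right)} + 1326504} = \sqrt{- 120 \left(-25\right)^{2} + 1326504} = \sqrt{\left(-120\right) 625 + 1326504} = \sqrt{-75000 + 1326504} = \sqrt{1251504} = 12 \sqrt{8691}$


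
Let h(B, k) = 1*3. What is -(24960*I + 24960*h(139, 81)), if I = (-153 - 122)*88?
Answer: 603957120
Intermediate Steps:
h(B, k) = 3
I = -24200 (I = -275*88 = -24200)
-(24960*I + 24960*h(139, 81)) = -24960/(1/(3 - 24200)) = -24960/(1/(-24197)) = -24960/(-1/24197) = -24960*(-24197) = 603957120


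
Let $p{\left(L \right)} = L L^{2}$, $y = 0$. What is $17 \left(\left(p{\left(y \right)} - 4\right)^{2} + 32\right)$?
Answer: $816$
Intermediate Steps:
$p{\left(L \right)} = L^{3}$
$17 \left(\left(p{\left(y \right)} - 4\right)^{2} + 32\right) = 17 \left(\left(0^{3} - 4\right)^{2} + 32\right) = 17 \left(\left(0 - 4\right)^{2} + 32\right) = 17 \left(\left(-4\right)^{2} + 32\right) = 17 \left(16 + 32\right) = 17 \cdot 48 = 816$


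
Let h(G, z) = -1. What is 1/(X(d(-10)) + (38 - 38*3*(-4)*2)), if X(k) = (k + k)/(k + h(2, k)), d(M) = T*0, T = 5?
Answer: 1/950 ≈ 0.0010526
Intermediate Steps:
d(M) = 0 (d(M) = 5*0 = 0)
X(k) = 2*k/(-1 + k) (X(k) = (k + k)/(k - 1) = (2*k)/(-1 + k) = 2*k/(-1 + k))
1/(X(d(-10)) + (38 - 38*3*(-4)*2)) = 1/(2*0/(-1 + 0) + (38 - 38*3*(-4)*2)) = 1/(2*0/(-1) + (38 - (-456)*2)) = 1/(2*0*(-1) + (38 - 38*(-24))) = 1/(0 + (38 + 912)) = 1/(0 + 950) = 1/950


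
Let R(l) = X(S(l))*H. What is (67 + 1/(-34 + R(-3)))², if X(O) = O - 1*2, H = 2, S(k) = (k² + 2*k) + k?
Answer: 6477025/1444 ≈ 4485.5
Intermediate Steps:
S(k) = k² + 3*k
X(O) = -2 + O (X(O) = O - 2 = -2 + O)
R(l) = -4 + 2*l*(3 + l) (R(l) = (-2 + l*(3 + l))*2 = -4 + 2*l*(3 + l))
(67 + 1/(-34 + R(-3)))² = (67 + 1/(-34 + (-4 + 2*(-3)*(3 - 3))))² = (67 + 1/(-34 + (-4 + 2*(-3)*0)))² = (67 + 1/(-34 + (-4 + 0)))² = (67 + 1/(-34 - 4))² = (67 + 1/(-38))² = (67 - 1/38)² = (2545/38)² = 6477025/1444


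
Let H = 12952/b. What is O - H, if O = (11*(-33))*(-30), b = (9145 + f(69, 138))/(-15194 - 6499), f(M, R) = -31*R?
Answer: 333969366/4867 ≈ 68619.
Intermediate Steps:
b = -4867/21693 (b = (9145 - 31*138)/(-15194 - 6499) = (9145 - 4278)/(-21693) = 4867*(-1/21693) = -4867/21693 ≈ -0.22436)
O = 10890 (O = -363*(-30) = 10890)
H = -280967736/4867 (H = 12952/(-4867/21693) = 12952*(-21693/4867) = -280967736/4867 ≈ -57729.)
O - H = 10890 - 1*(-280967736/4867) = 10890 + 280967736/4867 = 333969366/4867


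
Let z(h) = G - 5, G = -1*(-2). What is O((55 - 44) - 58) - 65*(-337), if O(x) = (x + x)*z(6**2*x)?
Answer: 22187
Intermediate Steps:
G = 2
z(h) = -3 (z(h) = 2 - 5 = -3)
O(x) = -6*x (O(x) = (x + x)*(-3) = (2*x)*(-3) = -6*x)
O((55 - 44) - 58) - 65*(-337) = -6*((55 - 44) - 58) - 65*(-337) = -6*(11 - 58) + 21905 = -6*(-47) + 21905 = 282 + 21905 = 22187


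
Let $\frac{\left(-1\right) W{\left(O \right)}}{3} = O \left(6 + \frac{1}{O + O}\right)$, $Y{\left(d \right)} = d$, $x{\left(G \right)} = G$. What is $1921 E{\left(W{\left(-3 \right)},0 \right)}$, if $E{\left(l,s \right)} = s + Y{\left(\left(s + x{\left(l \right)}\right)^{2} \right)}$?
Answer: $\frac{21179025}{4} \approx 5.2948 \cdot 10^{6}$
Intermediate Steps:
$W{\left(O \right)} = - 3 O \left(6 + \frac{1}{2 O}\right)$ ($W{\left(O \right)} = - 3 O \left(6 + \frac{1}{O + O}\right) = - 3 O \left(6 + \frac{1}{2 O}\right)$)
$E{\left(l,s \right)} = s + \left(l + s\right)^{2}$ ($E{\left(l,s \right)} = s + \left(s + l\right)^{2} = s + \left(l + s\right)^{2}$)
$1921 E{\left(W{\left(-3 \right)},0 \right)} = 1921 \left(0 + \left(\left(- \frac{3}{2} - -54\right) + 0\right)^{2}\right) = 1921 \left(0 + \left(\left(- \frac{3}{2} + 54\right) + 0\right)^{2}\right) = 1921 \left(0 + \left(\frac{105}{2} + 0\right)^{2}\right) = 1921 \left(0 + \left(\frac{105}{2}\right)^{2}\right) = 1921 \left(0 + \frac{11025}{4}\right) = 1921 \cdot \frac{11025}{4} = \frac{21179025}{4}$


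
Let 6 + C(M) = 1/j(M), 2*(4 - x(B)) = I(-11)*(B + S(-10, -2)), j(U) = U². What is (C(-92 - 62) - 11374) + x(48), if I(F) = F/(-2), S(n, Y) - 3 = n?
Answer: -136233597/11858 ≈ -11489.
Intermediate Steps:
S(n, Y) = 3 + n
I(F) = -F/2 (I(F) = F*(-½) = -F/2)
x(B) = 93/4 - 11*B/4 (x(B) = 4 - (-½*(-11))*(B + (3 - 10))/2 = 4 - 11*(B - 7)/4 = 4 - 11*(-7 + B)/4 = 4 - (-77/2 + 11*B/2)/2 = 4 + (77/4 - 11*B/4) = 93/4 - 11*B/4)
C(M) = -6 + M⁻² (C(M) = -6 + 1/(M²) = -6 + M⁻²)
(C(-92 - 62) - 11374) + x(48) = ((-6 + (-92 - 62)⁻²) - 11374) + (93/4 - 11/4*48) = ((-6 + (-154)⁻²) - 11374) + (93/4 - 132) = ((-6 + 1/23716) - 11374) - 435/4 = (-142295/23716 - 11374) - 435/4 = -269888079/23716 - 435/4 = -136233597/11858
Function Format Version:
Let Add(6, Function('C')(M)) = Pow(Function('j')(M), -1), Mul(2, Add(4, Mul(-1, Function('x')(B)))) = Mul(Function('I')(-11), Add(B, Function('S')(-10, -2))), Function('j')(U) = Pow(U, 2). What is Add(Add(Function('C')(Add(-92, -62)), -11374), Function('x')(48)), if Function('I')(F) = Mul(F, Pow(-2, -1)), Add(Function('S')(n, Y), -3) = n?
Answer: Rational(-136233597, 11858) ≈ -11489.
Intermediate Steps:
Function('S')(n, Y) = Add(3, n)
Function('I')(F) = Mul(Rational(-1, 2), F) (Function('I')(F) = Mul(F, Rational(-1, 2)) = Mul(Rational(-1, 2), F))
Function('x')(B) = Add(Rational(93, 4), Mul(Rational(-11, 4), B)) (Function('x')(B) = Add(4, Mul(Rational(-1, 2), Mul(Mul(Rational(-1, 2), -11), Add(B, Add(3, -10))))) = Add(4, Mul(Rational(-1, 2), Mul(Rational(11, 2), Add(B, -7)))) = Add(4, Mul(Rational(-1, 2), Mul(Rational(11, 2), Add(-7, B)))) = Add(4, Mul(Rational(-1, 2), Add(Rational(-77, 2), Mul(Rational(11, 2), B)))) = Add(4, Add(Rational(77, 4), Mul(Rational(-11, 4), B))) = Add(Rational(93, 4), Mul(Rational(-11, 4), B)))
Function('C')(M) = Add(-6, Pow(M, -2)) (Function('C')(M) = Add(-6, Pow(Pow(M, 2), -1)) = Add(-6, Pow(M, -2)))
Add(Add(Function('C')(Add(-92, -62)), -11374), Function('x')(48)) = Add(Add(Add(-6, Pow(Add(-92, -62), -2)), -11374), Add(Rational(93, 4), Mul(Rational(-11, 4), 48))) = Add(Add(Add(-6, Pow(-154, -2)), -11374), Add(Rational(93, 4), -132)) = Add(Add(Add(-6, Rational(1, 23716)), -11374), Rational(-435, 4)) = Add(Add(Rational(-142295, 23716), -11374), Rational(-435, 4)) = Add(Rational(-269888079, 23716), Rational(-435, 4)) = Rational(-136233597, 11858)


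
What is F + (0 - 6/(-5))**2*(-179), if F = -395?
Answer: -16319/25 ≈ -652.76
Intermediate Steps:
F + (0 - 6/(-5))**2*(-179) = -395 + (0 - 6/(-5))**2*(-179) = -395 + (0 - 6*(-1/5))**2*(-179) = -395 + (0 + 6/5)**2*(-179) = -395 + (6/5)**2*(-179) = -395 + (36/25)*(-179) = -395 - 6444/25 = -16319/25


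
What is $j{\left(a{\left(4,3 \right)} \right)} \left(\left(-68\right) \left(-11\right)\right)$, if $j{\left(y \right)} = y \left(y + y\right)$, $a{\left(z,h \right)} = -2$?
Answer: $5984$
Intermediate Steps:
$j{\left(y \right)} = 2 y^{2}$ ($j{\left(y \right)} = y 2 y = 2 y^{2}$)
$j{\left(a{\left(4,3 \right)} \right)} \left(\left(-68\right) \left(-11\right)\right) = 2 \left(-2\right)^{2} \left(\left(-68\right) \left(-11\right)\right) = 2 \cdot 4 \cdot 748 = 8 \cdot 748 = 5984$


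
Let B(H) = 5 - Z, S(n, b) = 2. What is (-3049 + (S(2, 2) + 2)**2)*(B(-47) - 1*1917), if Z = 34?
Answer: 5902218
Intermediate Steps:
B(H) = -29 (B(H) = 5 - 1*34 = 5 - 34 = -29)
(-3049 + (S(2, 2) + 2)**2)*(B(-47) - 1*1917) = (-3049 + (2 + 2)**2)*(-29 - 1*1917) = (-3049 + 4**2)*(-29 - 1917) = (-3049 + 16)*(-1946) = -3033*(-1946) = 5902218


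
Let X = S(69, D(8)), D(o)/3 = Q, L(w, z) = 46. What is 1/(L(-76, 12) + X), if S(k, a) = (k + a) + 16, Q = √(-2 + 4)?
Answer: 131/17143 - 3*√2/17143 ≈ 0.0073941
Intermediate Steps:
Q = √2 ≈ 1.4142
D(o) = 3*√2
S(k, a) = 16 + a + k (S(k, a) = (a + k) + 16 = 16 + a + k)
X = 85 + 3*√2 (X = 16 + 3*√2 + 69 = 85 + 3*√2 ≈ 89.243)
1/(L(-76, 12) + X) = 1/(46 + (85 + 3*√2)) = 1/(131 + 3*√2)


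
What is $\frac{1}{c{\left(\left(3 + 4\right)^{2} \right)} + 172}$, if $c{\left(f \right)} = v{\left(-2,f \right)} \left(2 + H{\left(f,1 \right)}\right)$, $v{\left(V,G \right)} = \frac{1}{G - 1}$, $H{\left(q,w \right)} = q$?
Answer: $\frac{16}{2769} \approx 0.0057783$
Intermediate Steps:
$v{\left(V,G \right)} = \frac{1}{-1 + G}$
$c{\left(f \right)} = \frac{2 + f}{-1 + f}$
$\frac{1}{c{\left(\left(3 + 4\right)^{2} \right)} + 172} = \frac{1}{\frac{2 + \left(3 + 4\right)^{2}}{-1 + \left(3 + 4\right)^{2}} + 172} = \frac{1}{\frac{2 + 7^{2}}{-1 + 7^{2}} + 172} = \frac{1}{\frac{2 + 49}{-1 + 49} + 172} = \frac{1}{\frac{1}{48} \cdot 51 + 172} = \frac{1}{\frac{17}{16} + 172} = \frac{1}{\frac{2769}{16}} = \frac{16}{2769}$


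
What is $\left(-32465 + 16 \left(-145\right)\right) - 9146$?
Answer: $-43931$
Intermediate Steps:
$\left(-32465 + 16 \left(-145\right)\right) - 9146 = \left(-32465 - 2320\right) - 9146 = -34785 - 9146 = -43931$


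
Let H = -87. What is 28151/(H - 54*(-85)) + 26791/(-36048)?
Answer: 298049125/54108048 ≈ 5.5084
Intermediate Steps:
28151/(H - 54*(-85)) + 26791/(-36048) = 28151/(-87 - 54*(-85)) + 26791/(-36048) = 28151/(-87 + 4590) + 26791*(-1/36048) = 28151/4503 - 26791/36048 = 298049125/54108048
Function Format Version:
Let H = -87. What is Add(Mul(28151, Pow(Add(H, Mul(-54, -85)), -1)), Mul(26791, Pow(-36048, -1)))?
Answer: Rational(298049125, 54108048) ≈ 5.5084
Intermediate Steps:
Add(Mul(28151, Pow(Add(H, Mul(-54, -85)), -1)), Mul(26791, Pow(-36048, -1))) = Add(Mul(28151, Pow(Add(-87, Mul(-54, -85)), -1)), Mul(26791, Pow(-36048, -1))) = Add(Mul(28151, Pow(Add(-87, 4590), -1)), Mul(26791, Rational(-1, 36048))) = Add(Mul(28151, Pow(4503, -1)), Rational(-26791, 36048)) = Add(Mul(28151, Rational(1, 4503)), Rational(-26791, 36048)) = Add(Rational(28151, 4503), Rational(-26791, 36048)) = Rational(298049125, 54108048)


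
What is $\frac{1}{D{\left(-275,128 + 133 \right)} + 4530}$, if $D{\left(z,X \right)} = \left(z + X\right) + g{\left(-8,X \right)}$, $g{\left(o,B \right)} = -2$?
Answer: $\frac{1}{4514} \approx 0.00022153$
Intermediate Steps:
$D{\left(z,X \right)} = -2 + X + z$ ($D{\left(z,X \right)} = \left(z + X\right) - 2 = \left(X + z\right) - 2 = -2 + X + z$)
$\frac{1}{D{\left(-275,128 + 133 \right)} + 4530} = \frac{1}{\left(-2 + \left(128 + 133\right) - 275\right) + 4530} = \frac{1}{\left(-2 + 261 - 275\right) + 4530} = \frac{1}{-16 + 4530} = \frac{1}{4514}$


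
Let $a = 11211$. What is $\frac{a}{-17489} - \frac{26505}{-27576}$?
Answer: $\frac{17154601}{53586296} \approx 0.32013$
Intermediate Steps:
$\frac{a}{-17489} - \frac{26505}{-27576} = \frac{11211}{-17489} - \frac{26505}{-27576} = 11211 \left(- \frac{1}{17489}\right) - - \frac{2945}{3064} = - \frac{11211}{17489} + \frac{2945}{3064} = \frac{17154601}{53586296}$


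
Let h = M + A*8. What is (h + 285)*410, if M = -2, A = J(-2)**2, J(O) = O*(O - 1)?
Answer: 234110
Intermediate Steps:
J(O) = O*(-1 + O)
A = 36 (A = (-2*(-1 - 2))**2 = (-2*(-3))**2 = 6**2 = 36)
h = 286 (h = -2 + 36*8 = -2 + 288 = 286)
(h + 285)*410 = (286 + 285)*410 = 571*410 = 234110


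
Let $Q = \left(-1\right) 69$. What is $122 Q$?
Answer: $-8418$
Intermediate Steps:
$Q = -69$
$122 Q = 122 \left(-69\right) = -8418$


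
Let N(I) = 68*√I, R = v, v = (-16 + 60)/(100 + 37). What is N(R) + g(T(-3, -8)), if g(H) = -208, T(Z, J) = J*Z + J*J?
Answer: -208 + 136*√1507/137 ≈ -169.46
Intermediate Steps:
v = 44/137 ≈ 0.32117
T(Z, J) = J² + J*Z (T(Z, J) = J*Z + J² = J² + J*Z)
R = 44/137 ≈ 0.32117
N(R) + g(T(-3, -8)) = 68*√(44/137) - 208 = 68*(2*√1507/137) - 208 = 136*√1507/137 - 208 = -208 + 136*√1507/137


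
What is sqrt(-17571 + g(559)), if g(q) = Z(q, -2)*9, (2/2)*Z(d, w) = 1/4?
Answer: 5*I*sqrt(2811)/2 ≈ 132.55*I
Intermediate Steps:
Z(d, w) = 1/4
g(q) = 9/4 (g(q) = (1/4)*9 = 9/4)
sqrt(-17571 + g(559)) = sqrt(-17571 + 9/4) = sqrt(-70275/4) = 5*I*sqrt(2811)/2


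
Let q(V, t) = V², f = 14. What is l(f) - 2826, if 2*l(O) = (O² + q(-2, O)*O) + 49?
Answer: -5351/2 ≈ -2675.5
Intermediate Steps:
l(O) = 49/2 + O²/2 + 2*O (l(O) = ((O² + (-2)²*O) + 49)/2 = ((O² + 4*O) + 49)/2 = (49 + O² + 4*O)/2 = 49/2 + O²/2 + 2*O)
l(f) - 2826 = (49/2 + (½)*14² + 2*14) - 2826 = (49/2 + (½)*196 + 28) - 2826 = (49/2 + 98 + 28) - 2826 = 301/2 - 2826 = -5351/2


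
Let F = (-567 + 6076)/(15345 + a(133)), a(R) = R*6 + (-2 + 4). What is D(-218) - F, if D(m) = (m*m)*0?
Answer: -5509/16145 ≈ -0.34122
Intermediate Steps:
a(R) = 2 + 6*R (a(R) = 6*R + 2 = 2 + 6*R)
D(m) = 0 (D(m) = m**2*0 = 0)
F = 5509/16145 (F = (-567 + 6076)/(15345 + (2 + 6*133)) = 5509/(15345 + (2 + 798)) = 5509/(15345 + 800) = 5509/16145 ≈ 0.34122)
D(-218) - F = 0 - 1*5509/16145 = 0 - 5509/16145 = -5509/16145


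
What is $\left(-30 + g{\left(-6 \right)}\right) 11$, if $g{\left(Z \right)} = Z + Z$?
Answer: $-462$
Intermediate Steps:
$g{\left(Z \right)} = 2 Z$
$\left(-30 + g{\left(-6 \right)}\right) 11 = \left(-30 + 2 \left(-6\right)\right) 11 = \left(-30 - 12\right) 11 = \left(-42\right) 11 = -462$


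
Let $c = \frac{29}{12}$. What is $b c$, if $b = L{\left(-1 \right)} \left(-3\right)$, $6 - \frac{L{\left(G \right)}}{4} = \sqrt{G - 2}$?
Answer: $-174 + 29 i \sqrt{3} \approx -174.0 + 50.229 i$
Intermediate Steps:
$L{\left(G \right)} = 24 - 4 \sqrt{-2 + G}$ ($L{\left(G \right)} = 24 - 4 \sqrt{G - 2} = 24 - 4 \sqrt{-2 + G}$)
$c = \frac{29}{12}$ ($c = 29 \cdot \frac{1}{12} = \frac{29}{12} \approx 2.4167$)
$b = -72 + 12 i \sqrt{3}$ ($b = \left(24 - 4 \sqrt{-2 - 1}\right) \left(-3\right) = \left(24 - 4 \sqrt{-3}\right) \left(-3\right) = \left(24 - 4 i \sqrt{3}\right) \left(-3\right) = -72 + 12 i \sqrt{3} \approx -72.0 + 20.785 i$)
$b c = \left(-72 + 12 i \sqrt{3}\right) \frac{29}{12} = -174 + 29 i \sqrt{3}$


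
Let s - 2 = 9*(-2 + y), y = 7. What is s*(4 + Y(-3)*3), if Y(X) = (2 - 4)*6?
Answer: -1504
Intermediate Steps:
s = 47 (s = 2 + 9*(-2 + 7) = 2 + 9*5 = 2 + 45 = 47)
Y(X) = -12 (Y(X) = -2*6 = -12)
s*(4 + Y(-3)*3) = 47*(4 - 12*3) = 47*(4 - 36) = 47*(-32) = -1504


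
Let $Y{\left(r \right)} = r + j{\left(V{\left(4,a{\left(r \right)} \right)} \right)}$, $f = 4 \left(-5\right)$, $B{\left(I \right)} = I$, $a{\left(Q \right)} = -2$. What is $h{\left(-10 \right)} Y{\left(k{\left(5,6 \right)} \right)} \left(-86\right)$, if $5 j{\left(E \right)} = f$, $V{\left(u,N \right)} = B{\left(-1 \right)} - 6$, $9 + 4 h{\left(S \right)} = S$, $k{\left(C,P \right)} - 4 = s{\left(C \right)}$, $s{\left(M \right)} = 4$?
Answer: $1634$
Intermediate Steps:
$k{\left(C,P \right)} = 8$ ($k{\left(C,P \right)} = 4 + 4 = 8$)
$h{\left(S \right)} = - \frac{9}{4} + \frac{S}{4}$
$V{\left(u,N \right)} = -7$ ($V{\left(u,N \right)} = -1 - 6 = -7$)
$f = -20$
$j{\left(E \right)} = -4$ ($j{\left(E \right)} = \frac{1}{5} \left(-20\right) = -4$)
$Y{\left(r \right)} = -4 + r$ ($Y{\left(r \right)} = r - 4 = -4 + r$)
$h{\left(-10 \right)} Y{\left(k{\left(5,6 \right)} \right)} \left(-86\right) = \left(- \frac{9}{4} + \frac{1}{4} \left(-10\right)\right) \left(-4 + 8\right) \left(-86\right) = \left(- \frac{9}{4} - \frac{5}{2}\right) 4 \left(-86\right) = \left(- \frac{19}{4}\right) 4 \left(-86\right) = \left(-19\right) \left(-86\right) = 1634$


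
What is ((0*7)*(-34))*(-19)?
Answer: 0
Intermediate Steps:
((0*7)*(-34))*(-19) = (0*(-34))*(-19) = 0*(-19) = 0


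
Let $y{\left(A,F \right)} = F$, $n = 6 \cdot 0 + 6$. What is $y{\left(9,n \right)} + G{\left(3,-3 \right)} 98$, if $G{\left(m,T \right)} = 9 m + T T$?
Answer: $3534$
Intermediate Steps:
$G{\left(m,T \right)} = T^{2} + 9 m$ ($G{\left(m,T \right)} = 9 m + T^{2} = T^{2} + 9 m$)
$n = 6$ ($n = 0 + 6 = 6$)
$y{\left(9,n \right)} + G{\left(3,-3 \right)} 98 = 6 + \left(\left(-3\right)^{2} + 9 \cdot 3\right) 98 = 6 + \left(9 + 27\right) 98 = 6 + 36 \cdot 98 = 6 + 3528 = 3534$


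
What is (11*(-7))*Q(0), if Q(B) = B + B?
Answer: 0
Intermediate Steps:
Q(B) = 2*B
(11*(-7))*Q(0) = (11*(-7))*(2*0) = -77*0 = 0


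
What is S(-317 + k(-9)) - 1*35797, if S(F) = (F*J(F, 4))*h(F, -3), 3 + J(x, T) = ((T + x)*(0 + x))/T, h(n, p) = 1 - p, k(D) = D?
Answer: -34252757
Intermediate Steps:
J(x, T) = -3 + x*(T + x)/T (J(x, T) = -3 + ((T + x)*(0 + x))/T = -3 + ((T + x)*x)/T = -3 + (x*(T + x))/T = -3 + x*(T + x)/T)
S(F) = 4*F*(-3 + F + F²/4) (S(F) = (F*(-3 + F + F²/4))*(1 - 1*(-3)) = (F*(-3 + F + F²/4))*(1 + 3) = (F*(-3 + F + F²/4))*4 = 4*F*(-3 + F + F²/4))
S(-317 + k(-9)) - 1*35797 = (-317 - 9)*(-12 + (-317 - 9)² + 4*(-317 - 9)) - 1*35797 = -326*(-12 + (-326)² + 4*(-326)) - 35797 = -326*(-12 + 106276 - 1304) - 35797 = -326*104960 - 35797 = -34216960 - 35797 = -34252757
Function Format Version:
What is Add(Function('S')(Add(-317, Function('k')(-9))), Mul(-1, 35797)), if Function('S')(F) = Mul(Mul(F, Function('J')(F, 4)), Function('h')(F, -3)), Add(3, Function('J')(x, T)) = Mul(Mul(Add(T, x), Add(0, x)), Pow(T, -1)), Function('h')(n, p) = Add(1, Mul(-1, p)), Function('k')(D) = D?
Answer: -34252757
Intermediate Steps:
Function('J')(x, T) = Add(-3, Mul(x, Pow(T, -1), Add(T, x))) (Function('J')(x, T) = Add(-3, Mul(Mul(Add(T, x), Add(0, x)), Pow(T, -1))) = Add(-3, Mul(Mul(Add(T, x), x), Pow(T, -1))) = Add(-3, Mul(Mul(x, Add(T, x)), Pow(T, -1))) = Add(-3, Mul(x, Pow(T, -1), Add(T, x))))
Function('S')(F) = Mul(4, F, Add(-3, F, Mul(Rational(1, 4), Pow(F, 2)))) (Function('S')(F) = Mul(Mul(F, Add(-3, F, Mul(Pow(4, -1), Pow(F, 2)))), Add(1, Mul(-1, -3))) = Mul(Mul(F, Add(-3, F, Mul(Rational(1, 4), Pow(F, 2)))), Add(1, 3)) = Mul(Mul(F, Add(-3, F, Mul(Rational(1, 4), Pow(F, 2)))), 4) = Mul(4, F, Add(-3, F, Mul(Rational(1, 4), Pow(F, 2)))))
Add(Function('S')(Add(-317, Function('k')(-9))), Mul(-1, 35797)) = Add(Mul(Add(-317, -9), Add(-12, Pow(Add(-317, -9), 2), Mul(4, Add(-317, -9)))), Mul(-1, 35797)) = Add(Mul(-326, Add(-12, Pow(-326, 2), Mul(4, -326))), -35797) = Add(Mul(-326, Add(-12, 106276, -1304)), -35797) = Add(Mul(-326, 104960), -35797) = Add(-34216960, -35797) = -34252757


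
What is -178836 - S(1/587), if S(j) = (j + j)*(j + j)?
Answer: -61621341688/344569 ≈ -1.7884e+5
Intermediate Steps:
S(j) = 4*j**2 (S(j) = (2*j)*(2*j) = 4*j**2)
-178836 - S(1/587) = -178836 - 4*(1/587)**2 = -178836 - 4/344569 = -61621341688/344569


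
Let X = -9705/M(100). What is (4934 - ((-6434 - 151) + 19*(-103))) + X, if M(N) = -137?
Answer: 1855917/137 ≈ 13547.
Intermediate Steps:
X = 9705/137 (X = -9705/(-137) = -9705*(-1/137) = 9705/137 ≈ 70.839)
(4934 - ((-6434 - 151) + 19*(-103))) + X = (4934 - ((-6434 - 151) + 19*(-103))) + 9705/137 = (4934 - (-6585 - 1957)) + 9705/137 = (4934 - 1*(-8542)) + 9705/137 = (4934 + 8542) + 9705/137 = 13476 + 9705/137 = 1855917/137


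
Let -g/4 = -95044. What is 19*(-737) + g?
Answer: 366173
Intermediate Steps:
g = 380176 (g = -4*(-95044) = 380176)
19*(-737) + g = 19*(-737) + 380176 = -14003 + 380176 = 366173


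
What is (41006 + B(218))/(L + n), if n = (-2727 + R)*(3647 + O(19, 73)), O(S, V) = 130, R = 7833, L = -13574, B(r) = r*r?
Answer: 44265/9635894 ≈ 0.0045938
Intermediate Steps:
B(r) = r²
n = 19285362 (n = (-2727 + 7833)*(3647 + 130) = 5106*3777 = 19285362)
(41006 + B(218))/(L + n) = (41006 + 218²)/(-13574 + 19285362) = (41006 + 47524)/19271788 = 88530*(1/19271788) = 44265/9635894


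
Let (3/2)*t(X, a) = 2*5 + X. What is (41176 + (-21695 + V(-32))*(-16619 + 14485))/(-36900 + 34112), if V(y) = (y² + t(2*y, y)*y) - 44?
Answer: -1229077/82 ≈ -14989.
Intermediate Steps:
t(X, a) = 20/3 + 2*X/3 (t(X, a) = 2*(2*5 + X)/3 = 2*(10 + X)/3 = 20/3 + 2*X/3)
V(y) = -44 + y² + y*(20/3 + 4*y/3) (V(y) = (y² + (20/3 + 2*(2*y)/3)*y) - 44 = (y² + (20/3 + 4*y/3)*y) - 44 = (y² + y*(20/3 + 4*y/3)) - 44 = -44 + y² + y*(20/3 + 4*y/3))
(41176 + (-21695 + V(-32))*(-16619 + 14485))/(-36900 + 34112) = (41176 + (-21695 + (-44 + (7/3)*(-32)² + (20/3)*(-32)))*(-16619 + 14485))/(-36900 + 34112) = (41176 + (-21695 + (-44 + (7/3)*1024 - 640/3))*(-2134))/(-2788) = (41176 + (-21695 + (-44 + 7168/3 - 640/3))*(-2134))*(-1/2788) = (41176 + (-21695 + 2132)*(-2134))*(-1/2788) = (41176 - 19563*(-2134))*(-1/2788) = (41176 + 41747442)*(-1/2788) = 41788618*(-1/2788) = -1229077/82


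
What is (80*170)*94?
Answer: 1278400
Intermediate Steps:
(80*170)*94 = 13600*94 = 1278400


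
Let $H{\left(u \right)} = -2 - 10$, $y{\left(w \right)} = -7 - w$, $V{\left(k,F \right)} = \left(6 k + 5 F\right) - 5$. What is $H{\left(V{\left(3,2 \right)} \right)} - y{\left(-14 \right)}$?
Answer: $-19$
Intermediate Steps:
$V{\left(k,F \right)} = -5 + 5 F + 6 k$ ($V{\left(k,F \right)} = \left(5 F + 6 k\right) - 5 = -5 + 5 F + 6 k$)
$H{\left(u \right)} = -12$ ($H{\left(u \right)} = -2 - 10 = -12$)
$H{\left(V{\left(3,2 \right)} \right)} - y{\left(-14 \right)} = -12 - \left(-7 - -14\right) = -12 - \left(-7 + 14\right) = -12 - 7 = -19$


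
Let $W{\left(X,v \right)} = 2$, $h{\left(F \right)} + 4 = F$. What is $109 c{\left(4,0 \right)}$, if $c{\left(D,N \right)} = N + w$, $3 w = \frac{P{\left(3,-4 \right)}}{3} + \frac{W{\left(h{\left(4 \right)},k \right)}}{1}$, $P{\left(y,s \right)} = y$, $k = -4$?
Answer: $109$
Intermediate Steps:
$h{\left(F \right)} = -4 + F$
$w = 1$ ($w = \frac{\frac{3}{3} + \frac{2}{1}}{3} = \frac{3 \cdot \frac{1}{3} + 2 \cdot 1}{3} = \frac{1 + 2}{3} = \frac{1}{3} \cdot 3 = 1$)
$c{\left(D,N \right)} = 1 + N$ ($c{\left(D,N \right)} = N + 1 = 1 + N$)
$109 c{\left(4,0 \right)} = 109 \left(1 + 0\right) = 109 \cdot 1 = 109$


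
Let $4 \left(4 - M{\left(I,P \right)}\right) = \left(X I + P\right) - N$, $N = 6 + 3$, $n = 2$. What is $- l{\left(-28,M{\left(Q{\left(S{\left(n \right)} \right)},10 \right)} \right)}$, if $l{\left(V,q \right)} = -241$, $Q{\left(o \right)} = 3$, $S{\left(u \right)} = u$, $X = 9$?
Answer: $241$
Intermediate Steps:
$N = 9$
$M{\left(I,P \right)} = \frac{25}{4} - \frac{9 I}{4} - \frac{P}{4}$ ($M{\left(I,P \right)} = 4 - \frac{\left(9 I + P\right) - 9}{4} = 4 - \frac{\left(P + 9 I\right) - 9}{4} = 4 - \frac{-9 + P + 9 I}{4} = 4 - \left(- \frac{9}{4} + \frac{P}{4} + \frac{9 I}{4}\right) = \frac{25}{4} - \frac{9 I}{4} - \frac{P}{4}$)
$- l{\left(-28,M{\left(Q{\left(S{\left(n \right)} \right)},10 \right)} \right)} = \left(-1\right) \left(-241\right) = 241$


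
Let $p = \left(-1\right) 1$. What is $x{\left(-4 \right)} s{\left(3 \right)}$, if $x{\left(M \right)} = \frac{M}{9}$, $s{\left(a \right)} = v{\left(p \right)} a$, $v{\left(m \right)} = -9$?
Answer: $12$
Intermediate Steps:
$p = -1$
$s{\left(a \right)} = - 9 a$
$x{\left(M \right)} = \frac{M}{9}$ ($x{\left(M \right)} = M \frac{1}{9} = \frac{M}{9}$)
$x{\left(-4 \right)} s{\left(3 \right)} = \frac{1}{9} \left(-4\right) \left(\left(-9\right) 3\right) = \left(- \frac{4}{9}\right) \left(-27\right) = 12$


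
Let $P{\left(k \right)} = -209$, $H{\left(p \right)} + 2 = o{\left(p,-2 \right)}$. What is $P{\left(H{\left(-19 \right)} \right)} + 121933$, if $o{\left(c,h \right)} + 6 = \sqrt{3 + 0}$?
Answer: $121724$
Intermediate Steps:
$o{\left(c,h \right)} = -6 + \sqrt{3}$ ($o{\left(c,h \right)} = -6 + \sqrt{3 + 0} = -6 + \sqrt{3}$)
$H{\left(p \right)} = -8 + \sqrt{3}$ ($H{\left(p \right)} = -2 - \left(6 - \sqrt{3}\right) = -8 + \sqrt{3}$)
$P{\left(H{\left(-19 \right)} \right)} + 121933 = -209 + 121933 = 121724$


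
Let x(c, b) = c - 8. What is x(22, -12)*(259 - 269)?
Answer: -140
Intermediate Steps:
x(c, b) = -8 + c
x(22, -12)*(259 - 269) = (-8 + 22)*(259 - 269) = 14*(-10) = -140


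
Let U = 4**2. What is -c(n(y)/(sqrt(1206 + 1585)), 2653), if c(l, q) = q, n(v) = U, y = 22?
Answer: -2653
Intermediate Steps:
U = 16
n(v) = 16
-c(n(y)/(sqrt(1206 + 1585)), 2653) = -1*2653 = -2653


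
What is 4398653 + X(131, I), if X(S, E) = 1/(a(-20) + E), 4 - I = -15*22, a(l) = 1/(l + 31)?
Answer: 16165049786/3675 ≈ 4.3987e+6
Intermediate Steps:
a(l) = 1/(31 + l)
I = 334 (I = 4 - (-15)*22 = 4 - 1*(-330) = 4 + 330 = 334)
X(S, E) = 1/(1/11 + E) (X(S, E) = 1/(1/(31 - 20) + E) = 1/(1/11 + E))
4398653 + X(131, I) = 4398653 + 11/(1 + 11*334) = 4398653 + 11/(1 + 3674) = 4398653 + 11/3675 = 16165049786/3675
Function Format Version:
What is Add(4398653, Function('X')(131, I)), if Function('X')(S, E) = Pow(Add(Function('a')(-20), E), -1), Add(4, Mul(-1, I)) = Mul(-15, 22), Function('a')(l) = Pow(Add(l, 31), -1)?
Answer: Rational(16165049786, 3675) ≈ 4.3987e+6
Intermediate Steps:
Function('a')(l) = Pow(Add(31, l), -1)
I = 334 (I = Add(4, Mul(-1, Mul(-15, 22))) = Add(4, Mul(-1, -330)) = Add(4, 330) = 334)
Function('X')(S, E) = Pow(Add(Rational(1, 11), E), -1) (Function('X')(S, E) = Pow(Add(Pow(Add(31, -20), -1), E), -1) = Pow(Add(Pow(11, -1), E), -1) = Pow(Add(Rational(1, 11), E), -1))
Add(4398653, Function('X')(131, I)) = Add(4398653, Mul(11, Pow(Add(1, Mul(11, 334)), -1))) = Add(4398653, Mul(11, Pow(Add(1, 3674), -1))) = Add(4398653, Mul(11, Pow(3675, -1))) = Add(4398653, Mul(11, Rational(1, 3675))) = Add(4398653, Rational(11, 3675)) = Rational(16165049786, 3675)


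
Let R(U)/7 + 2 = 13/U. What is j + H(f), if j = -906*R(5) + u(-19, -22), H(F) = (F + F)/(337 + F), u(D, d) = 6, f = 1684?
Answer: -38374076/10105 ≈ -3797.5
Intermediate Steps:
H(F) = 2*F/(337 + F) (H(F) = (2*F)/(337 + F) = 2*F/(337 + F))
R(U) = -14 + 91/U (R(U) = -14 + 7*(13/U) = -14 + 91/U)
j = -18996/5 (j = -906*(-14 + 91/5) + 6 = -906*21/5 + 6 = -19026/5 + 6 = -18996/5 ≈ -3799.2)
j + H(f) = -18996/5 + 2*1684/(337 + 1684) = -18996/5 + 2*1684/2021 = -18996/5 + 2*1684*(1/2021) = -18996/5 + 3368/2021 = -38374076/10105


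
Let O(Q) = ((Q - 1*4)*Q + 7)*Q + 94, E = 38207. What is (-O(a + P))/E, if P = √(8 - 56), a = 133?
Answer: -2263946/38207 - 207848*I*√3/38207 ≈ -59.255 - 9.4224*I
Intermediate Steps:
P = 4*I*√3 (P = √(-48) = 4*I*√3 ≈ 6.9282*I)
O(Q) = 94 + Q*(7 + Q*(-4 + Q)) (O(Q) = ((Q - 4)*Q + 7)*Q + 94 = ((-4 + Q)*Q + 7)*Q + 94 = (Q*(-4 + Q) + 7)*Q + 94 = (7 + Q*(-4 + Q))*Q + 94 = Q*(7 + Q*(-4 + Q)) + 94 = 94 + Q*(7 + Q*(-4 + Q)))
(-O(a + P))/E = -(94 + (133 + 4*I*√3)³ - 4*(133 + 4*I*√3)² + 7*(133 + 4*I*√3))/38207 = -(94 + (133 + 4*I*√3)³ - 4*(133 + 4*I*√3)² + (931 + 28*I*√3))*(1/38207) = -(1025 + (133 + 4*I*√3)³ - 4*(133 + 4*I*√3)² + 28*I*√3)*(1/38207) = (-1025 - (133 + 4*I*√3)³ + 4*(133 + 4*I*√3)² - 28*I*√3)*(1/38207) = -1025/38207 - (133 + 4*I*√3)³/38207 + 4*(133 + 4*I*√3)²/38207 - 28*I*√3/38207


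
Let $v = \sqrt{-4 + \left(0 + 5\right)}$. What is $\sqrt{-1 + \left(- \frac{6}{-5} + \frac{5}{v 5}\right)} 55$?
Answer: $11 \sqrt{30} \approx 60.25$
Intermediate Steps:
$v = 1$ ($v = \sqrt{-4 + 5} = \sqrt{1} = 1$)
$\sqrt{-1 + \left(- \frac{6}{-5} + \frac{5}{v 5}\right)} 55 = \sqrt{-1 + \left(- \frac{6}{-5} + \frac{5}{1 \cdot 5}\right)} 55 = \sqrt{-1 + \left(\left(-6\right) \left(- \frac{1}{5}\right) + \frac{5}{5}\right)} 55 = \sqrt{-1 + \left(\frac{6}{5} + 5 \cdot \frac{1}{5}\right)} 55 = \sqrt{-1 + \left(\frac{6}{5} + 1\right)} 55 = \sqrt{-1 + \frac{11}{5}} \cdot 55 = \sqrt{\frac{6}{5}} \cdot 55 = \frac{\sqrt{30}}{5} \cdot 55 = 11 \sqrt{30}$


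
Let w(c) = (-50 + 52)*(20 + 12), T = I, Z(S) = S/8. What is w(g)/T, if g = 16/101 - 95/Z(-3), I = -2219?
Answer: -64/2219 ≈ -0.028842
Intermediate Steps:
Z(S) = S/8 (Z(S) = S*(⅛) = S/8)
T = -2219
g = 76808/303 (g = 16/101 - 95/((⅛)*(-3)) = 16*(1/101) - 95/(-3/8) = 16/101 - 95*(-8/3) = 16/101 + 760/3 = 76808/303 ≈ 253.49)
w(c) = 64 (w(c) = 2*32 = 64)
w(g)/T = 64/(-2219) = 64*(-1/2219) = -64/2219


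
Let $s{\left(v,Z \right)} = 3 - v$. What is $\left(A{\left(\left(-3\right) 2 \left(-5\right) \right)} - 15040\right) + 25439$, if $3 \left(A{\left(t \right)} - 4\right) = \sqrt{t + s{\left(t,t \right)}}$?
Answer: $10403 + \frac{\sqrt{3}}{3} \approx 10404.0$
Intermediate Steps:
$A{\left(t \right)} = 4 + \frac{\sqrt{3}}{3}$ ($A{\left(t \right)} = 4 + \frac{\sqrt{t - \left(-3 + t\right)}}{3} = 4 + \frac{\sqrt{3}}{3}$)
$\left(A{\left(\left(-3\right) 2 \left(-5\right) \right)} - 15040\right) + 25439 = \left(\left(4 + \frac{\sqrt{3}}{3}\right) - 15040\right) + 25439 = \left(-15036 + \frac{\sqrt{3}}{3}\right) + 25439 = 10403 + \frac{\sqrt{3}}{3}$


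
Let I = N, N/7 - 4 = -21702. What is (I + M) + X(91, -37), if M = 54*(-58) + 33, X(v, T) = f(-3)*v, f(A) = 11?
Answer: -153984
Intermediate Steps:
N = -151886 (N = 28 + 7*(-21702) = 28 - 151914 = -151886)
X(v, T) = 11*v
I = -151886
M = -3099 (M = -3132 + 33 = -3099)
(I + M) + X(91, -37) = (-151886 - 3099) + 11*91 = -154985 + 1001 = -153984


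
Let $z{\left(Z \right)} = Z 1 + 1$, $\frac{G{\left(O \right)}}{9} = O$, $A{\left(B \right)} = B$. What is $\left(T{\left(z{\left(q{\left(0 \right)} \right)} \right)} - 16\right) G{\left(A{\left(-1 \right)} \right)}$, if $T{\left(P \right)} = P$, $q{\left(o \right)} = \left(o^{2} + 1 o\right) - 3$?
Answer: $162$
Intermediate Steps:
$q{\left(o \right)} = -3 + o + o^{2}$ ($q{\left(o \right)} = \left(o^{2} + o\right) - 3 = \left(o + o^{2}\right) - 3 = -3 + o + o^{2}$)
$G{\left(O \right)} = 9 O$
$z{\left(Z \right)} = 1 + Z$ ($z{\left(Z \right)} = Z + 1 = 1 + Z$)
$\left(T{\left(z{\left(q{\left(0 \right)} \right)} \right)} - 16\right) G{\left(A{\left(-1 \right)} \right)} = \left(\left(1 + \left(-3 + 0 + 0^{2}\right)\right) - 16\right) 9 \left(-1\right) = \left(\left(1 + \left(-3 + 0 + 0\right)\right) - 16\right) \left(-9\right) = \left(\left(1 - 3\right) - 16\right) \left(-9\right) = \left(-2 - 16\right) \left(-9\right) = \left(-18\right) \left(-9\right) = 162$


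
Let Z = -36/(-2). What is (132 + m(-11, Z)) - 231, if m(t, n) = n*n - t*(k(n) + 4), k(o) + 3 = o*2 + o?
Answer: 830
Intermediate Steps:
k(o) = -3 + 3*o (k(o) = -3 + (o*2 + o) = -3 + (2*o + o) = -3 + 3*o)
Z = 18 (Z = -36*(-1)/2 = -6*(-3) = 18)
m(t, n) = n² - t*(1 + 3*n) (m(t, n) = n*n - t*((-3 + 3*n) + 4) = n² - t*(1 + 3*n))
(132 + m(-11, Z)) - 231 = (132 + (18² - 1*(-11) - 3*18*(-11))) - 231 = (132 + (324 + 11 + 594)) - 231 = (132 + 929) - 231 = 1061 - 231 = 830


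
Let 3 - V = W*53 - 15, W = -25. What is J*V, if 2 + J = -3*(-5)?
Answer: 17459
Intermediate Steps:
V = 1343 (V = 3 - (-25*53 - 15) = 3 - (-1325 - 15) = 3 - 1*(-1340) = 3 + 1340 = 1343)
J = 13 (J = -2 - 3*(-5) = -2 + 15 = 13)
J*V = 13*1343 = 17459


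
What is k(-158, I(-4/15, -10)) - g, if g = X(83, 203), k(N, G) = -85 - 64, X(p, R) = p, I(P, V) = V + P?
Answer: -232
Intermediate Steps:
I(P, V) = P + V
k(N, G) = -149
g = 83
k(-158, I(-4/15, -10)) - g = -149 - 1*83 = -149 - 83 = -232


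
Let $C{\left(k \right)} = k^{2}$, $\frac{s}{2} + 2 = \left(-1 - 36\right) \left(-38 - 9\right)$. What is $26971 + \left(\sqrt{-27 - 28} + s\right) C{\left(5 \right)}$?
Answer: $113821 + 25 i \sqrt{55} \approx 1.1382 \cdot 10^{5} + 185.41 i$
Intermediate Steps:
$s = 3474$ ($s = -4 + 2 \left(-1 - 36\right) \left(-38 - 9\right) = -4 + 2 \left(\left(-37\right) \left(-47\right)\right) = -4 + 2 \cdot 1739 = -4 + 3478 = 3474$)
$26971 + \left(\sqrt{-27 - 28} + s\right) C{\left(5 \right)} = 26971 + \left(\sqrt{-27 - 28} + 3474\right) 5^{2} = 26971 + \left(\sqrt{-55} + 3474\right) 25 = 26971 + \left(i \sqrt{55} + 3474\right) 25 = 26971 + \left(3474 + i \sqrt{55}\right) 25 = 26971 + \left(86850 + 25 i \sqrt{55}\right) = 113821 + 25 i \sqrt{55}$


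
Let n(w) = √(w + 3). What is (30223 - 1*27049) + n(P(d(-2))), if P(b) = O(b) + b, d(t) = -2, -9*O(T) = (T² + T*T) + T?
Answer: 3174 + √3/3 ≈ 3174.6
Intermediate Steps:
O(T) = -2*T²/9 - T/9 (O(T) = -((T² + T*T) + T)/9 = -((T² + T²) + T)/9 = -(2*T² + T)/9 = -(T + 2*T²)/9 = -2*T²/9 - T/9)
P(b) = b - b*(1 + 2*b)/9 (P(b) = -b*(1 + 2*b)/9 + b = b - b*(1 + 2*b)/9)
n(w) = √(3 + w)
(30223 - 1*27049) + n(P(d(-2))) = (30223 - 1*27049) + √(3 + (2/9)*(-2)*(4 - 1*(-2))) = (30223 - 27049) + √(3 + (2/9)*(-2)*(4 + 2)) = 3174 + √(3 + (2/9)*(-2)*6) = 3174 + √(3 - 8/3) = 3174 + √(⅓) = 3174 + √3/3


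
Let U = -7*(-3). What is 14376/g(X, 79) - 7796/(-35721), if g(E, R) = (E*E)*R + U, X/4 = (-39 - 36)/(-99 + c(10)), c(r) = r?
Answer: 1374786213284/86639392287 ≈ 15.868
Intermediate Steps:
U = 21
X = 300/89 (X = 4*((-39 - 36)/(-99 + 10)) = 4*(-75/(-89)) = 4*(-75*(-1/89)) = 4*(75/89) = 300/89 ≈ 3.3708)
g(E, R) = 21 + R*E**2 (g(E, R) = (E*E)*R + 21 = E**2*R + 21 = R*E**2 + 21 = 21 + R*E**2)
14376/g(X, 79) - 7796/(-35721) = 14376/(21 + 79*(300/89)**2) - 7796/(-35721) = 14376/(21 + 79*(90000/7921)) - 7796*(-1/35721) = 14376/(21 + 7110000/7921) + 7796/35721 = 14376/(7276341/7921) + 7796/35721 = 14376*(7921/7276341) + 7796/35721 = 37957432/2425447 + 7796/35721 = 1374786213284/86639392287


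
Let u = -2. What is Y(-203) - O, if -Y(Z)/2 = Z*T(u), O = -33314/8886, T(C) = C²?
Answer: 7232089/4443 ≈ 1627.8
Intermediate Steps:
O = -16657/4443 (O = -33314*1/8886 = -16657/4443 ≈ -3.7490)
Y(Z) = -8*Z (Y(Z) = -2*Z*(-2)² = -2*Z*4 = -8*Z)
Y(-203) - O = -8*(-203) - 1*(-16657/4443) = 1624 + 16657/4443 = 7232089/4443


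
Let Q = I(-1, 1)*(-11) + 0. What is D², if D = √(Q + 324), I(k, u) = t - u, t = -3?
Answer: 368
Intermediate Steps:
I(k, u) = -3 - u
Q = 44 (Q = (-3 - 1*1)*(-11) + 0 = (-3 - 1)*(-11) + 0 = -4*(-11) + 0 = 44 + 0 = 44)
D = 4*√23 (D = √(44 + 324) = √368 = 4*√23 ≈ 19.183)
D² = (4*√23)² = 368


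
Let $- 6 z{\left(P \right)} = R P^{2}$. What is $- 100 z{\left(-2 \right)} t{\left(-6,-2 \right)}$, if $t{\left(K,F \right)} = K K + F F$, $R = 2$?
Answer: $\frac{16000}{3} \approx 5333.3$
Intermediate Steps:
$t{\left(K,F \right)} = F^{2} + K^{2}$ ($t{\left(K,F \right)} = K^{2} + F^{2} = F^{2} + K^{2}$)
$z{\left(P \right)} = - \frac{P^{2}}{3}$ ($z{\left(P \right)} = - \frac{2 P^{2}}{6} = - \frac{P^{2}}{3}$)
$- 100 z{\left(-2 \right)} t{\left(-6,-2 \right)} = - 100 \left(- \frac{\left(-2\right)^{2}}{3}\right) \left(\left(-2\right)^{2} + \left(-6\right)^{2}\right) = - 100 \left(\left(- \frac{1}{3}\right) 4\right) \left(4 + 36\right) = \left(-100\right) \left(- \frac{4}{3}\right) 40 = \frac{400}{3} \cdot 40 = \frac{16000}{3}$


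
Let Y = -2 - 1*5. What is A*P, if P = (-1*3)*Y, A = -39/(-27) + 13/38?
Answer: 4277/114 ≈ 37.518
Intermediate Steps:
Y = -7 (Y = -2 - 5 = -7)
A = 611/342 (A = -39*(-1/27) + 13*(1/38) = 13/9 + 13/38 = 611/342 ≈ 1.7866)
P = 21 (P = -1*3*(-7) = -3*(-7) = 21)
A*P = (611/342)*21 = 4277/114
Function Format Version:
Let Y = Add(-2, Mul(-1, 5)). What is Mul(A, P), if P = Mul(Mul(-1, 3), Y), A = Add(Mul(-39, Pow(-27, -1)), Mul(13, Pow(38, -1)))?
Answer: Rational(4277, 114) ≈ 37.518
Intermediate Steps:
Y = -7 (Y = Add(-2, -5) = -7)
A = Rational(611, 342) (A = Add(Mul(-39, Rational(-1, 27)), Mul(13, Rational(1, 38))) = Add(Rational(13, 9), Rational(13, 38)) = Rational(611, 342) ≈ 1.7866)
P = 21 (P = Mul(Mul(-1, 3), -7) = Mul(-3, -7) = 21)
Mul(A, P) = Mul(Rational(611, 342), 21) = Rational(4277, 114)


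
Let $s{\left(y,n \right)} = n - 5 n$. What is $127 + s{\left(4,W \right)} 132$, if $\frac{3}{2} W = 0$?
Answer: $127$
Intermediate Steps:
$W = 0$ ($W = \frac{2}{3} \cdot 0 = 0$)
$s{\left(y,n \right)} = - 4 n$
$127 + s{\left(4,W \right)} 132 = 127 + \left(-4\right) 0 \cdot 132 = 127 + 0 \cdot 132 = 127 + 0 = 127$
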